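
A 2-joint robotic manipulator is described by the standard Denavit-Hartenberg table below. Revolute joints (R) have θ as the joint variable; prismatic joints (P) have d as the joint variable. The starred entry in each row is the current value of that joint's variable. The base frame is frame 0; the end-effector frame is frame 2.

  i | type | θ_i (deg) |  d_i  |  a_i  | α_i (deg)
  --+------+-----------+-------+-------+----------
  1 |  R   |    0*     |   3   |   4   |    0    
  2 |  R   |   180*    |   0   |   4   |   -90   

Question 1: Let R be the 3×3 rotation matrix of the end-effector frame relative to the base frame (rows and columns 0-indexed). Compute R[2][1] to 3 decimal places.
-1.000

End-effector y-axis (col 1 of R) = (-0.0000,-0.0000,-1.0000)
R[2][1] = -1.0000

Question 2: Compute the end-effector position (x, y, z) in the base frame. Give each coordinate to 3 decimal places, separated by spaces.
after link 1: o_1 = (4.0000, 0.0000, 3.0000)
after link 2: o_2 = (0.0000, 0.0000, 3.0000)

0.000 0.000 3.000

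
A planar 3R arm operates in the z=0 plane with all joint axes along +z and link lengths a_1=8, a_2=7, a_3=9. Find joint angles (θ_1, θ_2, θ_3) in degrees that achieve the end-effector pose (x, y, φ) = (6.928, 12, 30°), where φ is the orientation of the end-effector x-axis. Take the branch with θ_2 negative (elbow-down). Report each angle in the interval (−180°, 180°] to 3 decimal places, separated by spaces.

150.001 -120.000 -0.002

wrist centre = target − a_3·(cos φ, sin φ) = (-0.8662, 7.5000)
cos θ_2 = (57.0004−8²−7²)/(2·8·7) = -0.5000; θ_2 = -119.9998° (elbow-down)
β = atan2(7.5000,-0.8662) = 96.5883°; ψ = atan2(-6.0622,4.5000) = -53.4131°
θ_1 = β − ψ = 150.0015°
θ_3 = φ − θ_1 − θ_2 = -0.0017° (wrapped to (-180°,180°])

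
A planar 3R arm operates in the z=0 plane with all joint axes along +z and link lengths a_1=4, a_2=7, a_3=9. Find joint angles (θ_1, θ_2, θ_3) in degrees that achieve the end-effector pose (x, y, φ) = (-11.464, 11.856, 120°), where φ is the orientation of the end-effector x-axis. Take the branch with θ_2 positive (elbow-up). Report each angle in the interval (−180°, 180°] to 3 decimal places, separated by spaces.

wrist centre = target − a_3·(cos φ, sin φ) = (-6.9640, 4.0618)
cos θ_2 = (64.9953−4²−7²)/(2·4·7) = -0.0001; θ_2 = 90.0048° (elbow-up)
β = atan2(4.0618,-6.9640) = 149.7470°; ψ = atan2(7.0000,3.9994) = 60.2588°
θ_1 = β − ψ = 89.4883°
θ_3 = φ − θ_1 − θ_2 = -59.4931° (wrapped to (-180°,180°])

89.488 90.005 -59.493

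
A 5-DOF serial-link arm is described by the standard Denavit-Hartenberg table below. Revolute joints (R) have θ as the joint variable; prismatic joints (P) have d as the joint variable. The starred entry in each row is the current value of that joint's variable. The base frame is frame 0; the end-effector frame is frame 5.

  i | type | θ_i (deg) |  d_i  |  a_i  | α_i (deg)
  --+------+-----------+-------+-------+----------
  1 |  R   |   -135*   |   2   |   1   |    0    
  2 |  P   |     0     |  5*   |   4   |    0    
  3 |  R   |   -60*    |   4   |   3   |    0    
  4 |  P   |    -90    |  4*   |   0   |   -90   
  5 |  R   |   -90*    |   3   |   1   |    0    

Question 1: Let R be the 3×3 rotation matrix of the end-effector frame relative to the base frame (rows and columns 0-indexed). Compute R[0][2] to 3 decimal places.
End-effector z-axis (col 2 of R) = (-0.9659,0.2588,0.0000)
R[0][2] = -0.9659

-0.966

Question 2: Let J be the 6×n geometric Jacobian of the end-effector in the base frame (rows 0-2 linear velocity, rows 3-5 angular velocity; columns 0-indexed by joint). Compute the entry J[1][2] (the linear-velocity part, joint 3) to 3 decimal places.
axis z_2 = (0.0000,0.0000,1.0000); lever o_n−o_2 = (-5.7956,1.5529,9.0000)
cross product → J_v[:, 2] = (-1.5529,-5.7956,0.0000)
J_ω[:, 2] = z_2
entry J[1][2] = -5.7956

-5.796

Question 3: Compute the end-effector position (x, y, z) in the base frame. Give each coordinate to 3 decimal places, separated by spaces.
after link 1: o_1 = (-0.7071, -0.7071, 2.0000)
after link 2: o_2 = (-3.5355, -3.5355, 7.0000)
after link 3: o_3 = (-6.4333, -2.7591, 11.0000)
after link 4: o_4 = (-6.4333, -2.7591, 15.0000)
after link 5: o_5 = (-9.3311, -1.9826, 16.0000)

-9.331 -1.983 16.000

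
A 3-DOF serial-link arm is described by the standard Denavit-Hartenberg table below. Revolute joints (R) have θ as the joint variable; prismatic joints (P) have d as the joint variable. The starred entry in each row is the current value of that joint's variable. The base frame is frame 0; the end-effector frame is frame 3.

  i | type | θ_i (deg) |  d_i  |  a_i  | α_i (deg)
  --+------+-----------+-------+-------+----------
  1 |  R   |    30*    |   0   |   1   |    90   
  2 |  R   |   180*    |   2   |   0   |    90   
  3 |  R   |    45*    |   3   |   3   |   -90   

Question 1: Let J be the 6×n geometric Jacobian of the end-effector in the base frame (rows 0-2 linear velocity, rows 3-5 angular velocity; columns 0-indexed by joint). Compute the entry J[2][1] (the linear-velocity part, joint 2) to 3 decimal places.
-2.121

axis z_1 = (0.5000,-0.8660,0.0000); lever o_n−o_1 = (0.2235,-4.6298,3.0000)
cross product → J_v[:, 1] = (-2.5981,-1.5000,-2.1213)
J_ω[:, 1] = z_1
entry J[2][1] = -2.1213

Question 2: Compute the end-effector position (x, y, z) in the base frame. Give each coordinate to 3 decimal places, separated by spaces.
1.090 -4.130 3.000

after link 1: o_1 = (0.8660, 0.5000, 0.0000)
after link 2: o_2 = (1.8660, -1.2321, 0.0000)
after link 3: o_3 = (1.0896, -4.1298, 3.0000)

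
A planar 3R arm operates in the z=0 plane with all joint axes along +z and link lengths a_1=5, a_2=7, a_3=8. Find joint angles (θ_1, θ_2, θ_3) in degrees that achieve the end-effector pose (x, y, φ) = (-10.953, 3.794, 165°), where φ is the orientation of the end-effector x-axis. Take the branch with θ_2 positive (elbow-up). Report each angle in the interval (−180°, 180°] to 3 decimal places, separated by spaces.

wrist centre = target − a_3·(cos φ, sin φ) = (-3.2256, 1.7234)
cos θ_2 = (13.3747−5²−7²)/(2·5·7) = -0.8661; θ_2 = 150.0057° (elbow-up)
β = atan2(1.7234,-3.2256) = 151.8842°; ψ = atan2(3.4994,-1.0625) = 106.8900°
θ_1 = β − ψ = 44.9943°
θ_3 = φ − θ_1 − θ_2 = -30.0000° (wrapped to (-180°,180°])

44.994 150.006 -30.000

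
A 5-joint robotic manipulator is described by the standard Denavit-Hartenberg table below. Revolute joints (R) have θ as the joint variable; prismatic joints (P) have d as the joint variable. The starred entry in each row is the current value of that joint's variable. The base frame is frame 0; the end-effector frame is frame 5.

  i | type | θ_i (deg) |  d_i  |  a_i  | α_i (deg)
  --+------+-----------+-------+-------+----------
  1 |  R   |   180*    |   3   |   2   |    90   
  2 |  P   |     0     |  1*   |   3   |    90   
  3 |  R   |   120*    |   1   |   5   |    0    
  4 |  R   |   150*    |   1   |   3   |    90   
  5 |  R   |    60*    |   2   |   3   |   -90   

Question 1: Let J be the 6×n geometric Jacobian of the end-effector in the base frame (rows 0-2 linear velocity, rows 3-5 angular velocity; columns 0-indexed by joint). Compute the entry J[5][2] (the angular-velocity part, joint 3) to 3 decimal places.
axis z_2 = (0.0000,0.0000,-1.0000); lever o_n−o_2 = (4.5000,-0.1699,-4.5981)
cross product → J_v[:, 2] = (-0.1699,-4.5000,-0.0000)
J_ω[:, 2] = z_2
entry J[5][2] = -1.0000

-1.000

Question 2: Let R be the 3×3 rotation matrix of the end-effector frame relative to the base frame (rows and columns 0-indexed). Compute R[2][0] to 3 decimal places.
-0.866

End-effector x-axis (col 0 of R) = (-0.0000,-0.5000,-0.8660)
R[2][0] = -0.8660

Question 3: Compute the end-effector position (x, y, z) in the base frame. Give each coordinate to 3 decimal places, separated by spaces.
after link 1: o_1 = (-2.0000, 0.0000, 3.0000)
after link 2: o_2 = (-5.0000, 1.0000, 3.0000)
after link 3: o_3 = (-2.5000, 5.3301, 2.0000)
after link 4: o_4 = (-2.5000, 2.3301, 1.0000)
after link 5: o_5 = (-0.5000, 0.8301, -1.5981)

-0.500 0.830 -1.598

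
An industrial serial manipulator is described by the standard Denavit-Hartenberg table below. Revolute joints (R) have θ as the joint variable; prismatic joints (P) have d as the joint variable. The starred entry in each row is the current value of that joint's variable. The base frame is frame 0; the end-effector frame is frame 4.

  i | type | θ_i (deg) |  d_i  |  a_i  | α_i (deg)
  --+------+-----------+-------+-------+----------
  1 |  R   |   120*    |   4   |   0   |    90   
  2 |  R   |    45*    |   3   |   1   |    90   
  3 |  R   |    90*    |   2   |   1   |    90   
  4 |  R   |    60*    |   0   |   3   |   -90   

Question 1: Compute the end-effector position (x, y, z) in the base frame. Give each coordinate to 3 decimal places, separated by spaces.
2.784 6.178 1.456

after link 1: o_1 = (0.0000, 0.0000, 4.0000)
after link 2: o_2 = (2.2445, 2.1124, 4.7071)
after link 3: o_3 = (2.4034, 3.8371, 3.2929)
after link 4: o_4 = (2.7839, 6.1781, 1.4558)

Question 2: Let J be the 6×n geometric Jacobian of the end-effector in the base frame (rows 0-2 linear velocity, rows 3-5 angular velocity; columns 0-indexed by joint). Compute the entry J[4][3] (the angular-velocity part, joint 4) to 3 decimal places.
0.612

axis z_3 = (-0.3536,0.6124,0.7071); lever o_n−o_3 = (0.3805,2.3410,-1.8371)
cross product → J_v[:, 3] = (-2.7803,-0.3805,-1.0607)
J_ω[:, 3] = z_3
entry J[4][3] = 0.6124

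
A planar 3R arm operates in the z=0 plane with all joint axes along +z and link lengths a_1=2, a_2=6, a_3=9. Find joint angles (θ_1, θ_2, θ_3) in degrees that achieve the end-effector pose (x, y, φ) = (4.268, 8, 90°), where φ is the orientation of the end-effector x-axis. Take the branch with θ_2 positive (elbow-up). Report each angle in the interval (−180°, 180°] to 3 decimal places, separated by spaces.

wrist centre = target − a_3·(cos φ, sin φ) = (4.2680, -1.0000)
cos θ_2 = (19.2158−2²−6²)/(2·2·6) = -0.8660; θ_2 = 149.9979° (elbow-up)
β = atan2(-1.0000,4.2680) = -13.1866°; ψ = atan2(3.0002,-3.1960) = 136.8105°
θ_1 = β − ψ = -149.9971°
θ_3 = φ − θ_1 − θ_2 = 89.9992° (wrapped to (-180°,180°])

-149.997 149.998 89.999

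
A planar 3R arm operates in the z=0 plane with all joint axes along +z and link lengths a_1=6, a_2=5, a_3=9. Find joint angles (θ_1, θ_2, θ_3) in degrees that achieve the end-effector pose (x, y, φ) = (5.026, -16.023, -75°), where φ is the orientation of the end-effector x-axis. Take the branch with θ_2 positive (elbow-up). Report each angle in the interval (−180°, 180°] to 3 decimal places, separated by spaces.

-109.608 90.004 -55.396

wrist centre = target − a_3·(cos φ, sin φ) = (2.6966, -7.3297)
cos θ_2 = (60.9958−6²−5²)/(2·6·5) = -0.0001; θ_2 = 90.0040° (elbow-up)
β = atan2(-7.3297,2.6966) = -69.8011°; ψ = atan2(5.0000,5.9997) = 39.8072°
θ_1 = β − ψ = -109.6083°
θ_3 = φ − θ_1 − θ_2 = -55.3956° (wrapped to (-180°,180°])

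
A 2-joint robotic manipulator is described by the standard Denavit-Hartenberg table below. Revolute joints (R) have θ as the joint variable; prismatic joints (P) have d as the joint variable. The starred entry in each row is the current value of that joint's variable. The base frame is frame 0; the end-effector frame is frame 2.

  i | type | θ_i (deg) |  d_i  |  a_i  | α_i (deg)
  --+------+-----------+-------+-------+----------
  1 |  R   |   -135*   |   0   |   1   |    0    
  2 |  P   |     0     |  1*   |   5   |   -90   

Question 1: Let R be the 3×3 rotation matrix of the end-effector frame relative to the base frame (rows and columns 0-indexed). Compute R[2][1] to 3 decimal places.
End-effector y-axis (col 1 of R) = (0.0000,-0.0000,-1.0000)
R[2][1] = -1.0000

-1.000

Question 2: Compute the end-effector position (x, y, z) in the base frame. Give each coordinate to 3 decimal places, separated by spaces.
after link 1: o_1 = (-0.7071, -0.7071, 0.0000)
after link 2: o_2 = (-4.2426, -4.2426, 1.0000)

-4.243 -4.243 1.000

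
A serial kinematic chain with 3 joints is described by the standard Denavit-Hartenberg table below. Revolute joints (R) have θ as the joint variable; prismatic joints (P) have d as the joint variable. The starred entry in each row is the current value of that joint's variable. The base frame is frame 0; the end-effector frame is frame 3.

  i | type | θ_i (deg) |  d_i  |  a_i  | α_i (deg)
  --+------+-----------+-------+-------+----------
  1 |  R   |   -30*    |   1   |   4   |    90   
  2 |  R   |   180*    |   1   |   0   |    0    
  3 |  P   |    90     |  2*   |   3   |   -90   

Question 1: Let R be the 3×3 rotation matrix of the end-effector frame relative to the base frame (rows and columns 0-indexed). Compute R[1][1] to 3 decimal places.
0.866

End-effector y-axis (col 1 of R) = (0.5000,0.8660,-0.0000)
R[1][1] = 0.8660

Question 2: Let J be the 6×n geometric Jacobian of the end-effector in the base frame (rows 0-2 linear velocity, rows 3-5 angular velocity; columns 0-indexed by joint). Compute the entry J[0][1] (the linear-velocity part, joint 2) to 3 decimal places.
2.598

axis z_1 = (-0.5000,-0.8660,0.0000); lever o_n−o_1 = (-1.5000,-2.5981,-3.0000)
cross product → J_v[:, 1] = (2.5981,-1.5000,-0.0000)
J_ω[:, 1] = z_1
entry J[0][1] = 2.5981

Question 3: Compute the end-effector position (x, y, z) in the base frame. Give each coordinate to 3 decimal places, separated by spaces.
after link 1: o_1 = (3.4641, -2.0000, 1.0000)
after link 2: o_2 = (2.9641, -2.8660, 1.0000)
after link 3: o_3 = (1.9641, -4.5981, -2.0000)

1.964 -4.598 -2.000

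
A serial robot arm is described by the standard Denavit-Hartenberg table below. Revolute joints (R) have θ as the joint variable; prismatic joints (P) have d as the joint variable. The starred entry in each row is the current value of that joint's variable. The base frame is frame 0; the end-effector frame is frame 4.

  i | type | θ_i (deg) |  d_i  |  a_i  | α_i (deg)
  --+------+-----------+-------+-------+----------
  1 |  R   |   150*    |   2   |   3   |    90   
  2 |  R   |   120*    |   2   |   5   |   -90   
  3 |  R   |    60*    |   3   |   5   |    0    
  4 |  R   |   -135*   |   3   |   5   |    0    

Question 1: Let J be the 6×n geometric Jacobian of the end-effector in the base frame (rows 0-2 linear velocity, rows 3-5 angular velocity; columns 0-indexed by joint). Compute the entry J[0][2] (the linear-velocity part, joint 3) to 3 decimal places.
-1.681

axis z_2 = (0.7500,-0.4330,-0.5000); lever o_n−o_2 = (6.3926,-3.1140,0.2858)
cross product → J_v[:, 2] = (-1.6808,-3.4107,0.4326)
J_ω[:, 2] = z_2
entry J[0][2] = -1.6808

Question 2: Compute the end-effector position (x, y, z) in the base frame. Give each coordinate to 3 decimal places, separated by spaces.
6.960 -1.132 6.616

after link 1: o_1 = (-2.5981, 1.5000, 2.0000)
after link 2: o_2 = (0.5670, 1.9821, 6.3301)
after link 3: o_3 = (1.7345, -3.6920, 6.9952)
after link 4: o_4 = (6.9596, -1.1320, 6.6159)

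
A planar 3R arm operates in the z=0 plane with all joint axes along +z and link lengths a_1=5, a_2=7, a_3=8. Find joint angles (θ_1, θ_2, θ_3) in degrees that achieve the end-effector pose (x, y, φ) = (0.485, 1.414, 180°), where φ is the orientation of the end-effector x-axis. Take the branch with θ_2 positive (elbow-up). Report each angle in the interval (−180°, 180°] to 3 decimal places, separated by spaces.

-45.004 90.004 135.000

wrist centre = target − a_3·(cos φ, sin φ) = (8.4850, 1.4140)
cos θ_2 = (73.9946−5²−7²)/(2·5·7) = -0.0001; θ_2 = 90.0044° (elbow-up)
β = atan2(1.4140,8.4850) = 9.4612°; ψ = atan2(7.0000,4.9995) = 54.4652°
θ_1 = β − ψ = -45.0040°
θ_3 = φ − θ_1 − θ_2 = 134.9996° (wrapped to (-180°,180°])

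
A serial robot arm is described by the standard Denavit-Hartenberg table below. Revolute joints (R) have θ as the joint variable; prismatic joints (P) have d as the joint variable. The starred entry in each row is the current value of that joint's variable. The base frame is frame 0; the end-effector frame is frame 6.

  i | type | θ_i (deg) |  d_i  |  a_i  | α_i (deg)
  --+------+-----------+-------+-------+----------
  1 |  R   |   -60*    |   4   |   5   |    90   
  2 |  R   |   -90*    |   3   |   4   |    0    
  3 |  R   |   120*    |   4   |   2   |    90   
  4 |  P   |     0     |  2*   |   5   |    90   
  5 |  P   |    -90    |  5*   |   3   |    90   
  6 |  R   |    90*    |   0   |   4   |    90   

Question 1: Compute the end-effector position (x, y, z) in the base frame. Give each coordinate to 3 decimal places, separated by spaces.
7.013 -8.147 4.366

after link 1: o_1 = (2.5000, -4.3301, 4.0000)
after link 2: o_2 = (-0.0981, -5.8301, 0.0000)
after link 3: o_3 = (-2.6962, -9.3301, 1.0000)
after link 4: o_4 = (-0.0311, -13.9462, 1.7679)
after link 5: o_5 = (3.5490, -10.1471, 4.3660)
after link 6: o_6 = (7.0131, -8.1471, 4.3660)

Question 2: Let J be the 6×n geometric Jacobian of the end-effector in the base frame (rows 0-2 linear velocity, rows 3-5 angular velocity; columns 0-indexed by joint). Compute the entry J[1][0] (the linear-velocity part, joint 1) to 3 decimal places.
axis z_0 = ẑ; lever o_n−o_0 = (7.0131,-8.1471,4.3660)
cross product → J_v[:, 0] = (8.1471,7.0131,-0.0000)
J_ω[:, 0] = z_0
entry J[1][0] = 7.0131

7.013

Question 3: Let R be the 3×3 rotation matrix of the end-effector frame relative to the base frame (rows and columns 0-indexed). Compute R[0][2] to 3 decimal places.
-0.250

End-effector z-axis (col 2 of R) = (-0.2500,0.4330,0.8660)
R[0][2] = -0.2500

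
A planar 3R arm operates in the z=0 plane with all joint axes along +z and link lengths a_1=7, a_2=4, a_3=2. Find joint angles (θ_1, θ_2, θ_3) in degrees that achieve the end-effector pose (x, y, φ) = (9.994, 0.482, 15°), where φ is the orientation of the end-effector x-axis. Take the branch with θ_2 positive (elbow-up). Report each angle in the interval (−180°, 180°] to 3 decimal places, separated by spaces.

-29.998 90.001 -45.002

wrist centre = target − a_3·(cos φ, sin φ) = (8.0621, -0.0356)
cos θ_2 = (64.9995−7²−4²)/(2·7·4) = -0.0000; θ_2 = 90.0005° (elbow-up)
β = atan2(-0.0356,8.0621) = -0.2533°; ψ = atan2(4.0000,7.0000) = 29.7450°
θ_1 = β − ψ = -29.9983°
θ_3 = φ − θ_1 − θ_2 = -45.0022° (wrapped to (-180°,180°])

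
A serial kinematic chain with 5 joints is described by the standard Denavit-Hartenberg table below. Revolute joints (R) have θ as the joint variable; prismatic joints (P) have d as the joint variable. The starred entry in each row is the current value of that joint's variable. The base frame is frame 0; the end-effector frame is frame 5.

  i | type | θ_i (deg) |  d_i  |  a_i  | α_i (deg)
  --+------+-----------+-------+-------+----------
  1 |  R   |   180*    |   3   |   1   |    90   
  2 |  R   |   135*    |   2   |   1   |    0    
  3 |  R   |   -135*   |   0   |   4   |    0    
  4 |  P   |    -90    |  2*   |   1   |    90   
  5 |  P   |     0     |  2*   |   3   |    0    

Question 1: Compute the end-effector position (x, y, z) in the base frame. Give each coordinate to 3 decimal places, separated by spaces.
-2.293 4.000 -0.293

after link 1: o_1 = (-1.0000, 0.0000, 3.0000)
after link 2: o_2 = (-0.2929, 2.0000, 3.7071)
after link 3: o_3 = (-4.2929, 2.0000, 3.7071)
after link 4: o_4 = (-4.2929, 4.0000, 2.7071)
after link 5: o_5 = (-2.2929, 4.0000, -0.2929)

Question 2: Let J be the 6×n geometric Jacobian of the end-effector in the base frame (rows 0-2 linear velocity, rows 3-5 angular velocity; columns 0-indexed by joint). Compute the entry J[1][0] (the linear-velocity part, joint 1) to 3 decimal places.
-2.293

axis z_0 = ẑ; lever o_n−o_0 = (-2.2929,4.0000,-0.2929)
cross product → J_v[:, 0] = (-4.0000,-2.2929,0.0000)
J_ω[:, 0] = z_0
entry J[1][0] = -2.2929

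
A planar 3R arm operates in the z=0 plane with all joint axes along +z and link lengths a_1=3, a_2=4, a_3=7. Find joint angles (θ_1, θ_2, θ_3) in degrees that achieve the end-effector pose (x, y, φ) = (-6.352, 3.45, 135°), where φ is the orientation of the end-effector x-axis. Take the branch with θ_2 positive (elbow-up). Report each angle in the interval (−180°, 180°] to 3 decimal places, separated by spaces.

123.861 149.999 -138.860

wrist centre = target − a_3·(cos φ, sin φ) = (-1.4023, -1.4997)
cos θ_2 = (4.2156−3²−4²)/(2·3·4) = -0.8660; θ_2 = 149.9992° (elbow-up)
β = atan2(-1.4997,-1.4023) = -133.0758°; ψ = atan2(2.0000,-0.4641) = 103.0633°
θ_1 = β − ψ = -236.1391°
θ_3 = φ − θ_1 − θ_2 = -138.8601° (wrapped to (-180°,180°])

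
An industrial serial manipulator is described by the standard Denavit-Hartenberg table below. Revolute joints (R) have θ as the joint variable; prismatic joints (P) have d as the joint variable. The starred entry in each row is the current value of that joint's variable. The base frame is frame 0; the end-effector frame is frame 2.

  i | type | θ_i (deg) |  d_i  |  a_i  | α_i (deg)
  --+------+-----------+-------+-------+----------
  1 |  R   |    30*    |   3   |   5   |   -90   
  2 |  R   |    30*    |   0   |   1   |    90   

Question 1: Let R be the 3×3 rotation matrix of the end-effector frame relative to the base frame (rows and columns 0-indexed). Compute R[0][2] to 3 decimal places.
End-effector z-axis (col 2 of R) = (0.4330,0.2500,0.8660)
R[0][2] = 0.4330

0.433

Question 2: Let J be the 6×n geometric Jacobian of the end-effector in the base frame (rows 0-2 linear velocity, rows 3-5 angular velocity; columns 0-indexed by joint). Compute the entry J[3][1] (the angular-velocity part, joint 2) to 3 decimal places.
-0.500

axis z_1 = (-0.5000,0.8660,0.0000); lever o_n−o_1 = (0.7500,0.4330,-0.5000)
cross product → J_v[:, 1] = (-0.4330,-0.2500,-0.8660)
J_ω[:, 1] = z_1
entry J[3][1] = -0.5000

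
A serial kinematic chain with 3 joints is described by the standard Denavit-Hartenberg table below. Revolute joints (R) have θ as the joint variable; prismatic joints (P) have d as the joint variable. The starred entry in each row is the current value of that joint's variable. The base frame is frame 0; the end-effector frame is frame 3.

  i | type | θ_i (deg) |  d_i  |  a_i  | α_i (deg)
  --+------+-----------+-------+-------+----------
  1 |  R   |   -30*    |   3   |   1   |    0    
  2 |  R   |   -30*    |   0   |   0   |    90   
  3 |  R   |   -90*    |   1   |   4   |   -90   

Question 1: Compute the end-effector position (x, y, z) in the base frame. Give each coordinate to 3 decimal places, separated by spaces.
after link 1: o_1 = (0.8660, -0.5000, 3.0000)
after link 2: o_2 = (0.8660, -0.5000, 3.0000)
after link 3: o_3 = (0.0000, -1.0000, -1.0000)

0.000 -1.000 -1.000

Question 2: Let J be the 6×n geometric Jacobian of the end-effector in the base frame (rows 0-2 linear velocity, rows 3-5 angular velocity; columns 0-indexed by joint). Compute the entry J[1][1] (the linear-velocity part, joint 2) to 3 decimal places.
axis z_1 = (0.0000,0.0000,1.0000); lever o_n−o_1 = (-0.8660,-0.5000,-4.0000)
cross product → J_v[:, 1] = (0.5000,-0.8660,0.0000)
J_ω[:, 1] = z_1
entry J[1][1] = -0.8660

-0.866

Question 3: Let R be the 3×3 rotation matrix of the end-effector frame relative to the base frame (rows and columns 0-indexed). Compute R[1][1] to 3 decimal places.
0.500

End-effector y-axis (col 1 of R) = (0.8660,0.5000,-0.0000)
R[1][1] = 0.5000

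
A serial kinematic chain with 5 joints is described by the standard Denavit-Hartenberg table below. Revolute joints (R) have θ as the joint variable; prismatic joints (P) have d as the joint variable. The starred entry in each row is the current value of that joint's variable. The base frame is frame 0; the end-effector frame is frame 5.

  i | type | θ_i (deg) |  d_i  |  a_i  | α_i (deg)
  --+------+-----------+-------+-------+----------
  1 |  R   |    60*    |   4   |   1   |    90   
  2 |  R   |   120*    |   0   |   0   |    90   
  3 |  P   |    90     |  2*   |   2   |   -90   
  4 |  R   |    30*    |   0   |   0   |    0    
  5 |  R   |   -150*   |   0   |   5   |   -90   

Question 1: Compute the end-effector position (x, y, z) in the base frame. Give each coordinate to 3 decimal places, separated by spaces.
after link 1: o_1 = (0.5000, 0.8660, 4.0000)
after link 2: o_2 = (0.5000, 0.8660, 4.0000)
after link 3: o_3 = (3.0981, 1.3660, 5.0000)
after link 4: o_4 = (3.0981, 1.3660, 5.0000)
after link 5: o_5 = (2.8080, 5.8636, 7.1651)

2.808 5.864 7.165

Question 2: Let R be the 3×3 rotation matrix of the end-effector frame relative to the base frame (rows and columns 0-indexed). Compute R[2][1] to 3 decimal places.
0.866

End-effector y-axis (col 1 of R) = (-0.2500,-0.4330,0.8660)
R[2][1] = 0.8660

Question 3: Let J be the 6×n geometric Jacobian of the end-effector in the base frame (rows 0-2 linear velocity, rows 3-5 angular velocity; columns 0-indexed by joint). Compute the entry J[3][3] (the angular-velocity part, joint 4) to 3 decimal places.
axis z_3 = (0.2500,0.4330,-0.8660); lever o_n−o_3 = (-0.2901,4.4976,2.1651)
cross product → J_v[:, 3] = (4.8325,-0.2901,1.2500)
J_ω[:, 3] = z_3
entry J[3][3] = 0.2500

0.250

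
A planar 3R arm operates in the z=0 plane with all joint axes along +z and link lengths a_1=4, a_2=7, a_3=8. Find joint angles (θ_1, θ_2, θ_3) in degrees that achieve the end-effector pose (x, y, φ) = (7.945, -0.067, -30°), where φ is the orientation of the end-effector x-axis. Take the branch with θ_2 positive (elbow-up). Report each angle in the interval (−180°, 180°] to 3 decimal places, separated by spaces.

wrist centre = target − a_3·(cos φ, sin φ) = (1.0168, 3.9330)
cos θ_2 = (16.5024−4²−7²)/(2·4·7) = -0.8660; θ_2 = 150.0004° (elbow-up)
β = atan2(3.9330,1.0168) = 75.5047°; ψ = atan2(3.5000,-2.0622) = 120.5070°
θ_1 = β − ψ = -45.0022°
θ_3 = φ − θ_1 − θ_2 = -134.9982° (wrapped to (-180°,180°])

-45.002 150.000 -134.998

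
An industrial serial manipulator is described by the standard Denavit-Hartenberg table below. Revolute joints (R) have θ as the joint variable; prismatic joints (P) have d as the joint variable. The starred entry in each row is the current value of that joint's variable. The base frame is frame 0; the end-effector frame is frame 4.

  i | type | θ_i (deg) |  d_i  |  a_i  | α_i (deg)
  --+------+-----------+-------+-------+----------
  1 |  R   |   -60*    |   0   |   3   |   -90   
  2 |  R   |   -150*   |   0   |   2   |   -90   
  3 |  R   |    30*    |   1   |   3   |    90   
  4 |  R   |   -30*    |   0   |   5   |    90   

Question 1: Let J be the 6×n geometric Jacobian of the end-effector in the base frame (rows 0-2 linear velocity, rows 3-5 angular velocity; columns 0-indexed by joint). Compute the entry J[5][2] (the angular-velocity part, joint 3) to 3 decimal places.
0.866

axis z_2 = (0.2500,-0.4330,0.8660); lever o_n−o_2 = (-6.2978,3.5780,1.8750)
cross product → J_v[:, 2] = (-3.9106,-5.9228,-1.8325)
J_ω[:, 2] = z_2
entry J[5][2] = 0.8660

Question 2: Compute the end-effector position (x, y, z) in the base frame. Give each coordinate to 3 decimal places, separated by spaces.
-5.664 2.480 2.875

after link 1: o_1 = (1.5000, -2.5981, 0.0000)
after link 2: o_2 = (0.6340, -1.0981, 1.0000)
after link 3: o_3 = (-1.5401, -0.3325, 3.1651)
after link 4: o_4 = (-5.6639, 2.4800, 2.8750)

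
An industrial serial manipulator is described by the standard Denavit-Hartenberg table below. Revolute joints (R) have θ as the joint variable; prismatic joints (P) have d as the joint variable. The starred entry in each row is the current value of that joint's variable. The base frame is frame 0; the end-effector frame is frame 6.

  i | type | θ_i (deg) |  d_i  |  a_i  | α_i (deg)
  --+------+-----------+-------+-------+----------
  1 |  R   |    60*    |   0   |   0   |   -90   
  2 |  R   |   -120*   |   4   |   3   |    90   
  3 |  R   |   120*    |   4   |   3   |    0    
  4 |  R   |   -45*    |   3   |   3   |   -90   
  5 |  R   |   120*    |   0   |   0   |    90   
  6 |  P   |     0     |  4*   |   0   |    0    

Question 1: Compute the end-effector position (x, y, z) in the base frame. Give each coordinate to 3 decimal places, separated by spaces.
-14.080 1.297 0.248

after link 1: o_1 = (0.0000, 0.0000, 0.0000)
after link 2: o_2 = (-4.2141, 0.7010, 2.5981)
after link 3: o_3 = (-7.8212, -0.3505, -0.7010)
after link 4: o_4 = (-11.8239, -1.4878, -1.5285)
after link 5: o_5 = (-11.8239, -1.4878, -1.5285)
after link 6: o_6 = (-14.0797, 1.2970, 0.2479)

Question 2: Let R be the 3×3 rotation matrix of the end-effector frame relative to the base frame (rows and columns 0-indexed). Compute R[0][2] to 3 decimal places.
-0.564

End-effector z-axis (col 2 of R) = (-0.5640,0.6962,0.4441)
R[0][2] = -0.5640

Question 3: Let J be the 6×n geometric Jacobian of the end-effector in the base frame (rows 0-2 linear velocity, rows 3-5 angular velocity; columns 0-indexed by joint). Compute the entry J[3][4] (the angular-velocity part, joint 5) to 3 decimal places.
0.017

axis z_4 = (0.0173,0.5477,-0.8365); lever o_n−o_4 = (-2.2559,2.7848,1.7765)
cross product → J_v[:, 4] = (3.3024,1.8563,1.2838)
J_ω[:, 4] = z_4
entry J[3][4] = 0.0173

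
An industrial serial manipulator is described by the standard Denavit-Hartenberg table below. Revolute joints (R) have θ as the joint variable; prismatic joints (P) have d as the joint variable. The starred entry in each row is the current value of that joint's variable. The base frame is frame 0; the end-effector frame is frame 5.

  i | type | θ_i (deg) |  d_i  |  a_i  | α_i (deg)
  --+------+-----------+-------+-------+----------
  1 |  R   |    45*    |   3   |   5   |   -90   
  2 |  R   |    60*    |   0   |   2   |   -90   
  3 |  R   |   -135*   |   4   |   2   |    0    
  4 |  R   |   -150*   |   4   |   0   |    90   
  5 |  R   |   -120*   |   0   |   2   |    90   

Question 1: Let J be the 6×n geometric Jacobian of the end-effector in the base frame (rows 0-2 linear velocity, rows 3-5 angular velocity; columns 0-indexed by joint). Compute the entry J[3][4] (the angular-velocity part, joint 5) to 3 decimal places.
axis z_4 = (0.1585,0.5245,-0.8365); lever o_n−o_4 = (0.2861,1.6522,1.0902)
cross product → J_v[:, 4] = (1.9539,-0.4121,0.1118)
J_ω[:, 4] = z_4
entry J[3][4] = 0.1585

0.158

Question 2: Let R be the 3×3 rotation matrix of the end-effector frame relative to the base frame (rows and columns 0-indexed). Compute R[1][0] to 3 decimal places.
0.826

End-effector x-axis (col 0 of R) = (0.1431,0.8261,0.5451)
R[1][0] = 0.8261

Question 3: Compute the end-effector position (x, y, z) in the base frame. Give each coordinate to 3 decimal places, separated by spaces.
-1.870 1.496 -0.417

after link 1: o_1 = (3.5355, 3.5355, 3.0000)
after link 2: o_2 = (4.2426, 4.2426, 1.2679)
after link 3: o_3 = (0.2932, 2.2932, 0.4927)
after link 4: o_4 = (-2.1563, -0.1563, -1.5073)
after link 5: o_5 = (-1.8702, 1.4958, -0.4171)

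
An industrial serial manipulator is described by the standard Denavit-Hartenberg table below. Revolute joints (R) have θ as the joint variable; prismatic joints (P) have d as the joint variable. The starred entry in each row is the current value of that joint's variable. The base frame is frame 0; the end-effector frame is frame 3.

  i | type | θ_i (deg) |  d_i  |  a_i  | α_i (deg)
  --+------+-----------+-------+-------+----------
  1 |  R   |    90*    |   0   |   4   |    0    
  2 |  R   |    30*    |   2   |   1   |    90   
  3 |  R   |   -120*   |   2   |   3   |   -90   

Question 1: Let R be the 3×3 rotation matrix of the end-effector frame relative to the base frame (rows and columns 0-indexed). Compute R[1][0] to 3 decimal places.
-0.433

End-effector x-axis (col 0 of R) = (0.2500,-0.4330,-0.8660)
R[1][0] = -0.4330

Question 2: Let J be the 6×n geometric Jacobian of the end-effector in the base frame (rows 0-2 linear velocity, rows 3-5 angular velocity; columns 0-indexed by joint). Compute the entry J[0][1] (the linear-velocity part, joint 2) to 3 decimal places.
axis z_1 = (0.0000,0.0000,1.0000); lever o_n−o_1 = (1.9821,0.5670,-0.5981)
cross product → J_v[:, 1] = (-0.5670,1.9821,0.0000)
J_ω[:, 1] = z_1
entry J[0][1] = -0.5670

-0.567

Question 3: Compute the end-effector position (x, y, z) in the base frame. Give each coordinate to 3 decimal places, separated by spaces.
after link 1: o_1 = (0.0000, 4.0000, 0.0000)
after link 2: o_2 = (-0.5000, 4.8660, 2.0000)
after link 3: o_3 = (1.9821, 4.5670, -0.5981)

1.982 4.567 -0.598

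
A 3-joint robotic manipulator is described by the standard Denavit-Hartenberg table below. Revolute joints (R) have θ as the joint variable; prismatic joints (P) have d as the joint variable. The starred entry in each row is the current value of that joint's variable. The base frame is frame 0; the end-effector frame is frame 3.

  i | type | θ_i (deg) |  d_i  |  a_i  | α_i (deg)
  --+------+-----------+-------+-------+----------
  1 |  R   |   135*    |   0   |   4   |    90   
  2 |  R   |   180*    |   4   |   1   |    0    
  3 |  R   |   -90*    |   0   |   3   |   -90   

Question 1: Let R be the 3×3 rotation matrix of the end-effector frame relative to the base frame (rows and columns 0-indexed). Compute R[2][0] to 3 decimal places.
1.000

End-effector x-axis (col 0 of R) = (-0.0000,0.0000,1.0000)
R[2][0] = 1.0000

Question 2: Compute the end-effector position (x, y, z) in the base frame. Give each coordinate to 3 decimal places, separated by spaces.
0.707 4.950 3.000

after link 1: o_1 = (-2.8284, 2.8284, 0.0000)
after link 2: o_2 = (0.7071, 4.9497, 0.0000)
after link 3: o_3 = (0.7071, 4.9497, 3.0000)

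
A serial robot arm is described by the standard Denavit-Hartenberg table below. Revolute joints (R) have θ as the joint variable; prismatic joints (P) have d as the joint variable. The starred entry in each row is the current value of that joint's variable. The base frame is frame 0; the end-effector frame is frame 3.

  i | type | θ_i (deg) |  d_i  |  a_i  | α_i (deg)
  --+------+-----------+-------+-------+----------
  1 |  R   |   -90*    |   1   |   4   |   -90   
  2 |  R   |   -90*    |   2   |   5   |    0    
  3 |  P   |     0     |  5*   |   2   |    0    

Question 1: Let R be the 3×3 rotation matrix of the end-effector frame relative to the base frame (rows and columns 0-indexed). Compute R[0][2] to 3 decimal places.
1.000

End-effector z-axis (col 2 of R) = (1.0000,0.0000,0.0000)
R[0][2] = 1.0000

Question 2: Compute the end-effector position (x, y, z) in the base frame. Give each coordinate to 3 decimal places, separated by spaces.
7.000 -4.000 8.000

after link 1: o_1 = (0.0000, -4.0000, 1.0000)
after link 2: o_2 = (2.0000, -4.0000, 6.0000)
after link 3: o_3 = (7.0000, -4.0000, 8.0000)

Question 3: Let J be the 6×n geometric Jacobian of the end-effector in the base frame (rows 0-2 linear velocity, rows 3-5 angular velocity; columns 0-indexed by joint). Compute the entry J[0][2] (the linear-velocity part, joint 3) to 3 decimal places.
1.000

prismatic axis z_2 = (1.0000,0.0000,0.0000)
J_v[:, 2] = z_2; J_ω[:, 2] = (0,0,0)
entry J[0][2] = 1.0000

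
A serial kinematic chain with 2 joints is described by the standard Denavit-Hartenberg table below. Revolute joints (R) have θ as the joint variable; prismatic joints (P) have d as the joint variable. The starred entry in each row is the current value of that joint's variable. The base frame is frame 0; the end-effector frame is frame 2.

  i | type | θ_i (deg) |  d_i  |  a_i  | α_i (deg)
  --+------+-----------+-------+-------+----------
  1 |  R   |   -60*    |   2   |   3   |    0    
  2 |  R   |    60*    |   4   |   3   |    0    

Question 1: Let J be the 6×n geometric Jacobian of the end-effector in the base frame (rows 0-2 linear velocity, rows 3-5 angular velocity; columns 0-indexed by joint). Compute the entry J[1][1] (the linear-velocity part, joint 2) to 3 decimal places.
axis z_1 = (0.0000,0.0000,1.0000); lever o_n−o_1 = (3.0000,0.0000,4.0000)
cross product → J_v[:, 1] = (0.0000,3.0000,0.0000)
J_ω[:, 1] = z_1
entry J[1][1] = 3.0000

3.000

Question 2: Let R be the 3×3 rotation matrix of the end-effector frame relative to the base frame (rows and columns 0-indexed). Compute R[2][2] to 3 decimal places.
1.000

End-effector z-axis (col 2 of R) = (0.0000,0.0000,1.0000)
R[2][2] = 1.0000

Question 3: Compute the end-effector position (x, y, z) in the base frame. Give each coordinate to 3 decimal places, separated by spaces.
after link 1: o_1 = (1.5000, -2.5981, 2.0000)
after link 2: o_2 = (4.5000, -2.5981, 6.0000)

4.500 -2.598 6.000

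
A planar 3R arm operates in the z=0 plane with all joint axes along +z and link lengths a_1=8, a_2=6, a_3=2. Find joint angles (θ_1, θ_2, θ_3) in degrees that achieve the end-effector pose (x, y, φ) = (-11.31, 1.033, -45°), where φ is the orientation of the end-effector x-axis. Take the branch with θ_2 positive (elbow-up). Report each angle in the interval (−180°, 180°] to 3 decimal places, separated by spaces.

wrist centre = target − a_3·(cos φ, sin φ) = (-12.7242, 2.4472)
cos θ_2 = (167.8945−8²−6²)/(2·8·6) = 0.7072; θ_2 = 44.9897° (elbow-up)
β = atan2(2.4472,-12.7242) = 169.1134°; ψ = atan2(4.2419,12.2434) = 19.1093°
θ_1 = β − ψ = 150.0041°
θ_3 = φ − θ_1 − θ_2 = 120.0062° (wrapped to (-180°,180°])

150.004 44.990 120.006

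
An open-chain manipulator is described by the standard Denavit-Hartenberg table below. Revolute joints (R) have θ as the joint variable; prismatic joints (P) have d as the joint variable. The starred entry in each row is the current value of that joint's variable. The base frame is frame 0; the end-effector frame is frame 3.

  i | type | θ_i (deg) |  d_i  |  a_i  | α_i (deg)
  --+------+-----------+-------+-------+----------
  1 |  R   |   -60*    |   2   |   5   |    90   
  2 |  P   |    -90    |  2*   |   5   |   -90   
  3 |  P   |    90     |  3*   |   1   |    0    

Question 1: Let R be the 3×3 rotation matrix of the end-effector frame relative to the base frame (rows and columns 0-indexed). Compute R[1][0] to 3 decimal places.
End-effector x-axis (col 0 of R) = (0.8660,0.5000,-0.0000)
R[1][0] = 0.5000

0.500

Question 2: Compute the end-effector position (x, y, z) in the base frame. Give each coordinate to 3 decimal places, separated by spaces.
3.134 -7.428 -3.000

after link 1: o_1 = (2.5000, -4.3301, 2.0000)
after link 2: o_2 = (0.7679, -5.3301, -3.0000)
after link 3: o_3 = (3.1340, -7.4282, -3.0000)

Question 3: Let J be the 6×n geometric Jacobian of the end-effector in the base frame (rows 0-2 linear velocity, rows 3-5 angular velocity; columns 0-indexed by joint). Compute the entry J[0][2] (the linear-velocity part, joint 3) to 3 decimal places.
prismatic axis z_2 = (0.5000,-0.8660,0.0000)
J_v[:, 2] = z_2; J_ω[:, 2] = (0,0,0)
entry J[0][2] = 0.5000

0.500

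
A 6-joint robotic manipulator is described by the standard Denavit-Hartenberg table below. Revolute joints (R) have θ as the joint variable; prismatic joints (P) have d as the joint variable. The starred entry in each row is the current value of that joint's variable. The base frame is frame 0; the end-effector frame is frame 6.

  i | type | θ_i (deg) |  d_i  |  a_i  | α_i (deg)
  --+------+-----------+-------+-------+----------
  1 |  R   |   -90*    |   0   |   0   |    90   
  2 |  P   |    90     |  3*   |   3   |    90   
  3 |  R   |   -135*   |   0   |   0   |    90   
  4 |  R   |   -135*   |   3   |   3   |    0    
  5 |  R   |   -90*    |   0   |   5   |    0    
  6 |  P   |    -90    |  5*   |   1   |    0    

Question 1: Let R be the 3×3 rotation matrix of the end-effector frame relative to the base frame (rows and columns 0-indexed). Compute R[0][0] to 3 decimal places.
0.500

End-effector x-axis (col 0 of R) = (0.5000,-0.7071,-0.5000)
R[0][0] = 0.5000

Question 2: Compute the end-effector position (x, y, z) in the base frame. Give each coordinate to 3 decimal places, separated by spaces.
-12.157 -2.121 0.843

after link 1: o_1 = (0.0000, 0.0000, 0.0000)
after link 2: o_2 = (-3.0000, -0.0000, 3.0000)
after link 3: o_3 = (-3.0000, -0.0000, 3.0000)
after link 4: o_4 = (-6.6213, 2.1213, 2.3787)
after link 5: o_5 = (-9.1213, -1.4142, 4.8787)
after link 6: o_6 = (-12.1569, -2.1213, 0.8431)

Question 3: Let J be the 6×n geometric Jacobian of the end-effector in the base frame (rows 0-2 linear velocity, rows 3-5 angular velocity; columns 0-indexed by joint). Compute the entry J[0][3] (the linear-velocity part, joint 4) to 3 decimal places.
-1.500

axis z_3 = (-0.7071,-0.0000,-0.7071); lever o_n−o_3 = (-9.1569,-2.1213,-2.1569)
cross product → J_v[:, 3] = (-1.5000,4.9497,1.5000)
J_ω[:, 3] = z_3
entry J[0][3] = -1.5000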